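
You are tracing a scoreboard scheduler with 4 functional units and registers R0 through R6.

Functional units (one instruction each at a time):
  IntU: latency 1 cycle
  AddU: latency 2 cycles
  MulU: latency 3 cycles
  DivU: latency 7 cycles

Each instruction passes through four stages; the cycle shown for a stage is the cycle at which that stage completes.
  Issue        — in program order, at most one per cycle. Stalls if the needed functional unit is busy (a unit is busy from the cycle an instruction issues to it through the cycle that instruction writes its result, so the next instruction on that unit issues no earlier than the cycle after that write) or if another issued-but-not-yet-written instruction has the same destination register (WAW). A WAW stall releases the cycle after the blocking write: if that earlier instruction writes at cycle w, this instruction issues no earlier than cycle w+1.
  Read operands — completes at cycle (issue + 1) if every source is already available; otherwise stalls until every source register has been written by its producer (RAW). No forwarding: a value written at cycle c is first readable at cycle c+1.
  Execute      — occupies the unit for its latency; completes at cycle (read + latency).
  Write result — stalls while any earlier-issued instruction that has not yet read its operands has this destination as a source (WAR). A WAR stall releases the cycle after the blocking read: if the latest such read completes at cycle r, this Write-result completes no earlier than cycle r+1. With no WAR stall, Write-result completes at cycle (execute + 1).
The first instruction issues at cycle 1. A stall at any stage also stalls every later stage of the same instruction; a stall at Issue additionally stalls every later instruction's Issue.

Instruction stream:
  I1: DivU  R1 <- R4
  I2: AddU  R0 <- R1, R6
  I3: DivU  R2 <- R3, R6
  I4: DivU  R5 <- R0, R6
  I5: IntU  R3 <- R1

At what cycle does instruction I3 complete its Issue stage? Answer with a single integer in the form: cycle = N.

cycle = 11

t=1  I1 issues→DivU
t=2  I1 reads | I2 issues→AddU
t=9  I1 exec-done
t=10  I1 writes R1
t=11  I2 reads | I3 issues→DivU
t=12  I3 reads
t=13  I2 exec-done
t=14  I2 writes R0
t=19  I3 exec-done
t=20  I3 writes R2
t=21  I4 issues→DivU
t=22  I4 reads | I5 issues→IntU
t=23  I5 reads
t=24  I5 exec-done
t=25  I5 writes R3
t=29  I4 exec-done
t=30  I4 writes R5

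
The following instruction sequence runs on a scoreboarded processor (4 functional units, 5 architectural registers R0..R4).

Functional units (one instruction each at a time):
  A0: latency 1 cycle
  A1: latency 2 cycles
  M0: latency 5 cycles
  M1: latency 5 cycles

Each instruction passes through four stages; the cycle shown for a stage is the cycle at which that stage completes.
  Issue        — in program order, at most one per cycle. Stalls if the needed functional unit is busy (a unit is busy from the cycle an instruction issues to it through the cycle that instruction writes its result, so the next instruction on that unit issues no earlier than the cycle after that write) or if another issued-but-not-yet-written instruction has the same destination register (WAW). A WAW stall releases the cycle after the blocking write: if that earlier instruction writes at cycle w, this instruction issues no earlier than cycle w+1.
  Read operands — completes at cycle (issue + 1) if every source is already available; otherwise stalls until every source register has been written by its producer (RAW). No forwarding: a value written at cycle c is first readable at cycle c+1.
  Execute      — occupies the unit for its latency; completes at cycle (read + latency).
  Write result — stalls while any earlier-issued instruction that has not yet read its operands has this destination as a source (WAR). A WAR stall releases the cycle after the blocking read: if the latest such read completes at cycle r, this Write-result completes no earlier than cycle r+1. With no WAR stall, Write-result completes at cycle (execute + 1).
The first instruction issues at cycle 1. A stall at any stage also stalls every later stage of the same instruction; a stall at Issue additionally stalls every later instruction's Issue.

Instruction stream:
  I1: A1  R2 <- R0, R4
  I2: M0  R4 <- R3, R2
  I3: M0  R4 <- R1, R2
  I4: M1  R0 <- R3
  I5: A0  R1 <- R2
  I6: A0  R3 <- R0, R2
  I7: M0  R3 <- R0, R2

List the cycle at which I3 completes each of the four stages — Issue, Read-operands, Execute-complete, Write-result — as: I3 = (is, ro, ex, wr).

I3 = (13, 14, 19, 20)

[I1] 1/2/4/5
[I2] 2/6/11/12  (RAW R2: wait I1 write@5)
[I3] 13/14/19/20  (struct: M0 busy until I2 writes@12)
[I4] 14/15/20/21
[I5] 15/16/17/18
[I6] 19/22/23/24  (struct: A0 busy until I5 writes@18; RAW R0: wait I4 write@21)
[I7] 25/26/31/32  (WAW R3: wait I6 write@24)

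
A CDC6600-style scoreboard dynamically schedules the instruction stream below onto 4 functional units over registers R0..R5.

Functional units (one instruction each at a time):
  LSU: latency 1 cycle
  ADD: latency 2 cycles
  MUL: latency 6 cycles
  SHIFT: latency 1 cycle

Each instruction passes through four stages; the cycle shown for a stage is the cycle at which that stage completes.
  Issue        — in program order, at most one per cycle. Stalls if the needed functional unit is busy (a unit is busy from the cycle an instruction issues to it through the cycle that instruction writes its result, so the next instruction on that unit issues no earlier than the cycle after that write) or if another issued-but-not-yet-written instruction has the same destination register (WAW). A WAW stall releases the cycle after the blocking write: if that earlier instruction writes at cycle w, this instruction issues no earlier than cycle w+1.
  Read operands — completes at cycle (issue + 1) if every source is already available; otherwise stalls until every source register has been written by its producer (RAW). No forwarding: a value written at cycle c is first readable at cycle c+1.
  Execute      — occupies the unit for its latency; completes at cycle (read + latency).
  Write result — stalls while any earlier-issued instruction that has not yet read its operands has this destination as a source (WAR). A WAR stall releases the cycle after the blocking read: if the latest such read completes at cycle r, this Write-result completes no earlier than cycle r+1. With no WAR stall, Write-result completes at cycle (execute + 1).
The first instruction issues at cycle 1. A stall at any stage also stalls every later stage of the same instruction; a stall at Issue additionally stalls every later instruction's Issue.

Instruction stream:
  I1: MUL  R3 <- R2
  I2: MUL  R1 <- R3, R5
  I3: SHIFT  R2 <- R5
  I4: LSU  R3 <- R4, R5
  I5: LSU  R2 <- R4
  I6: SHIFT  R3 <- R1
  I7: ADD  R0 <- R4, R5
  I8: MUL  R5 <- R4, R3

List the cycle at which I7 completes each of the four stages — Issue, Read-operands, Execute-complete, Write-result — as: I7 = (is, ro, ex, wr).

[1] I1 dispatched to MUL
[2] I1 operands ready
[8] I1 complete
[9] R3←I1
[10] I2 dispatched to MUL
[11] I2 operands ready · I3 dispatched to SHIFT
[12] I3 operands ready · I4 dispatched to LSU
[13] I3 complete · I4 operands ready
[14] R2←I3 · I4 complete
[15] R3←I4
[16] I5 dispatched to LSU
[17] I2 complete · I5 operands ready · I6 dispatched to SHIFT
[18] R1←I2 · I5 complete · I7 dispatched to ADD
[19] R2←I5 · I6 operands ready · I7 operands ready · I8 dispatched to MUL
[20] I6 complete
[21] R3←I6 · I7 complete
[22] R0←I7 · I8 operands ready
[28] I8 complete
[29] R5←I8

I7 = (18, 19, 21, 22)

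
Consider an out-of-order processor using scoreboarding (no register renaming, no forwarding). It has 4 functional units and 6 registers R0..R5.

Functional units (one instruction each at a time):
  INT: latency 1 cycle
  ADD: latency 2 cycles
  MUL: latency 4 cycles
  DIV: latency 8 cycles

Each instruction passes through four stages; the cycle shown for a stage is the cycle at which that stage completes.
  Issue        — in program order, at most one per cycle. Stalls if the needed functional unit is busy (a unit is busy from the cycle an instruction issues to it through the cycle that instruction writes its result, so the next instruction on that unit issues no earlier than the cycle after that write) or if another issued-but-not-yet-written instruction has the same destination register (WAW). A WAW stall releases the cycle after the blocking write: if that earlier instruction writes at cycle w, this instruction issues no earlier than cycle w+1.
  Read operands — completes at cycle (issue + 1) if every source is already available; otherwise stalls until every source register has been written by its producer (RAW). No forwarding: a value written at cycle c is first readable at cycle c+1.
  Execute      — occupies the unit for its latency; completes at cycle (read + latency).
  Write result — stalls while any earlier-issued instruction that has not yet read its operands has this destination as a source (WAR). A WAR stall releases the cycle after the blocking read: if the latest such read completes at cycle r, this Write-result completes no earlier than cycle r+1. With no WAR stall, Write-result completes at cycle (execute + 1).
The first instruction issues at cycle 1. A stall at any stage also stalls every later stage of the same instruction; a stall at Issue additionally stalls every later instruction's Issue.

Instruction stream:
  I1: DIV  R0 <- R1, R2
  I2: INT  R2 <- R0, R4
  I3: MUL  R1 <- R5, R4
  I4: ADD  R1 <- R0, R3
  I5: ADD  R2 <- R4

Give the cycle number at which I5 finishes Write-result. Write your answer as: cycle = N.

t=1  issue I1 (DIV)
t=2  I1 read-ops · issue I2 (INT)
t=3  issue I3 (MUL)
t=4  I3 read-ops
t=8  I3 finished on MUL
t=9  I3→R1
t=10  I1 finished on DIV · issue I4 (ADD)
t=11  I1→R0
t=12  I2 read-ops · I4 read-ops
t=13  I2 finished on INT
t=14  I2→R2 · I4 finished on ADD
t=15  I4→R1
t=16  issue I5 (ADD)
t=17  I5 read-ops
t=19  I5 finished on ADD
t=20  I5→R2

cycle = 20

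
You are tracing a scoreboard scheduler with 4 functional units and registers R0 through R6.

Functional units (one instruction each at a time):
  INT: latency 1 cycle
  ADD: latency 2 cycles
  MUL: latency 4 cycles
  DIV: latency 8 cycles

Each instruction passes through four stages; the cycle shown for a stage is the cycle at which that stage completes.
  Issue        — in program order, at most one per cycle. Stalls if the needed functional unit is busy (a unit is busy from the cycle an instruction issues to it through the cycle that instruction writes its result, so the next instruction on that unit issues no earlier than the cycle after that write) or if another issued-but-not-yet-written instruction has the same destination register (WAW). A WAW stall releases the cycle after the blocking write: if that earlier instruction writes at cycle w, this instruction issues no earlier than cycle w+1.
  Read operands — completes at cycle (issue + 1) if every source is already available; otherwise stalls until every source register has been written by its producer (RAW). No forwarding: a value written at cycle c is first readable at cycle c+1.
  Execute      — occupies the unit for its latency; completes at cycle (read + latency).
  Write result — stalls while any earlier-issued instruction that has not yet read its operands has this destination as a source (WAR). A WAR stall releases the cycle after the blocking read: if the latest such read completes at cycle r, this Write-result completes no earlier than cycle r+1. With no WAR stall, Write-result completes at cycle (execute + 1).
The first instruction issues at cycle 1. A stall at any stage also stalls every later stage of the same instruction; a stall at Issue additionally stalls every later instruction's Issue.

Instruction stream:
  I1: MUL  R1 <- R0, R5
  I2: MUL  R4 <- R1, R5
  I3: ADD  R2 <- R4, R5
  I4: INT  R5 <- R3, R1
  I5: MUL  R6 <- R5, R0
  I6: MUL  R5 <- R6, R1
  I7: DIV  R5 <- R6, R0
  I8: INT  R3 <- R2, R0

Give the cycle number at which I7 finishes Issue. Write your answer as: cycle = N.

cycle = 30

  I1 | 1 | 2 | 6 | 7
  I2 | 8 | 9 | 13 | 14   struct: MUL busy until I1 writes@7
  I3 | 9 | 15 | 17 | 18   RAW R4: wait I2 write@14
  I4 | 10 | 11 | 12 | 16   WAR R5: wait I3 read@15
  I5 | 15 | 17 | 21 | 22   struct: MUL busy until I2 writes@14 · RAW R5: wait I4 write@16
  I6 | 23 | 24 | 28 | 29   struct: MUL busy until I5 writes@22
  I7 | 30 | 31 | 39 | 40   WAW R5: wait I6 write@29
  I8 | 31 | 32 | 33 | 34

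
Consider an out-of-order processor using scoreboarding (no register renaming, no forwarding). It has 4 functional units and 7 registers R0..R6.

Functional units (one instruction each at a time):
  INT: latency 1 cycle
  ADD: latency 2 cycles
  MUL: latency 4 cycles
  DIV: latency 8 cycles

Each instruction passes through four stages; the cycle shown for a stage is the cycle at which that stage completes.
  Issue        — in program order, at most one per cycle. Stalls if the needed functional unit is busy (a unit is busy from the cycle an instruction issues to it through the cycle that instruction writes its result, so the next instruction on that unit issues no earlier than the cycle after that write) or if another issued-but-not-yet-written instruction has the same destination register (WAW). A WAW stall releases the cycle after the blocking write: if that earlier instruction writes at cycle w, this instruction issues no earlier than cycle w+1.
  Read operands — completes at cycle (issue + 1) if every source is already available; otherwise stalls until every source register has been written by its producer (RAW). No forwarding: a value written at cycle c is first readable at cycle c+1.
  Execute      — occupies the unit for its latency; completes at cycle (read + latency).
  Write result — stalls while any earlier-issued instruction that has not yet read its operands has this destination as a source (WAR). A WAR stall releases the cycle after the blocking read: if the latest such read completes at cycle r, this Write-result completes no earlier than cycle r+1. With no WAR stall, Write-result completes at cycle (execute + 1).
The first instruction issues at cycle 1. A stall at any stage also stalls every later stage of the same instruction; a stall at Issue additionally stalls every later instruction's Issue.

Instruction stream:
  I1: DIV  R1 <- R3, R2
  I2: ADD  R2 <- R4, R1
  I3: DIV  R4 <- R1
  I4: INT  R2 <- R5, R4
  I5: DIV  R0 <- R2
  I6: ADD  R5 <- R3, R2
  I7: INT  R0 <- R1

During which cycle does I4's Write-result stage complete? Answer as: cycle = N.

[I1] 1/2/10/11
[I2] 2/12/14/15  (RAW R1: wait I1 write@11)
[I3] 12/13/21/22  (struct: DIV busy until I1 writes@11)
[I4] 16/23/24/25  (WAW R2: wait I2 write@15; RAW R4: wait I3 write@22)
[I5] 23/26/34/35  (struct: DIV busy until I3 writes@22; RAW R2: wait I4 write@25)
[I6] 24/26/28/29  (RAW R2: wait I4 write@25)
[I7] 36/37/38/39  (WAW R0: wait I5 write@35)

cycle = 25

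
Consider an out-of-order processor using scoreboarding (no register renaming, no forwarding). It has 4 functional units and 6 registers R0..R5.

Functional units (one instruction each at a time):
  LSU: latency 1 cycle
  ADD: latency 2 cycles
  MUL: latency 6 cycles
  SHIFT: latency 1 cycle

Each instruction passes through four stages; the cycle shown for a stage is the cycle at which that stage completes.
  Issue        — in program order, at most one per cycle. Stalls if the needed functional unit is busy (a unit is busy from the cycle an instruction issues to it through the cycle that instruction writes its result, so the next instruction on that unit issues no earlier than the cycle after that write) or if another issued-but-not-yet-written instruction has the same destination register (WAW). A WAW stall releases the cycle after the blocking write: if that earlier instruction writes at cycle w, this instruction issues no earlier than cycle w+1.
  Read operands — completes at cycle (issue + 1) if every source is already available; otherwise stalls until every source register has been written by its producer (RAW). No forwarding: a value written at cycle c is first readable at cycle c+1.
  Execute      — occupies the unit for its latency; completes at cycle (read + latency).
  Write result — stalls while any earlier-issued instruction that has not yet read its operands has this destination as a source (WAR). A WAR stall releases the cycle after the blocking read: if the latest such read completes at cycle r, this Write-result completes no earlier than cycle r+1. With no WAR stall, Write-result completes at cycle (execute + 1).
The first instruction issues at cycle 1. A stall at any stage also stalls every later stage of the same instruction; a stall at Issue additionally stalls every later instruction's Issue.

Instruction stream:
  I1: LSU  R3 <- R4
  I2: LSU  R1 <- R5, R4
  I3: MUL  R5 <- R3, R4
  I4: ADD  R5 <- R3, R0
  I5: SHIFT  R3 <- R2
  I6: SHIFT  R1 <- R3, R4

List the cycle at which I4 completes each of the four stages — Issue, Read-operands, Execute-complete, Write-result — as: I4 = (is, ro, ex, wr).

I1  is:1  ro:2  ex:3  wr:4
I2  is:5  ro:6  ex:7  wr:8  — struct: LSU busy until I1 writes@4
I3  is:6  ro:7  ex:13  wr:14
I4  is:15  ro:16  ex:18  wr:19  — WAW R5: wait I3 write@14
I5  is:16  ro:17  ex:18  wr:19
I6  is:20  ro:21  ex:22  wr:23  — struct: SHIFT busy until I5 writes@19

I4 = (15, 16, 18, 19)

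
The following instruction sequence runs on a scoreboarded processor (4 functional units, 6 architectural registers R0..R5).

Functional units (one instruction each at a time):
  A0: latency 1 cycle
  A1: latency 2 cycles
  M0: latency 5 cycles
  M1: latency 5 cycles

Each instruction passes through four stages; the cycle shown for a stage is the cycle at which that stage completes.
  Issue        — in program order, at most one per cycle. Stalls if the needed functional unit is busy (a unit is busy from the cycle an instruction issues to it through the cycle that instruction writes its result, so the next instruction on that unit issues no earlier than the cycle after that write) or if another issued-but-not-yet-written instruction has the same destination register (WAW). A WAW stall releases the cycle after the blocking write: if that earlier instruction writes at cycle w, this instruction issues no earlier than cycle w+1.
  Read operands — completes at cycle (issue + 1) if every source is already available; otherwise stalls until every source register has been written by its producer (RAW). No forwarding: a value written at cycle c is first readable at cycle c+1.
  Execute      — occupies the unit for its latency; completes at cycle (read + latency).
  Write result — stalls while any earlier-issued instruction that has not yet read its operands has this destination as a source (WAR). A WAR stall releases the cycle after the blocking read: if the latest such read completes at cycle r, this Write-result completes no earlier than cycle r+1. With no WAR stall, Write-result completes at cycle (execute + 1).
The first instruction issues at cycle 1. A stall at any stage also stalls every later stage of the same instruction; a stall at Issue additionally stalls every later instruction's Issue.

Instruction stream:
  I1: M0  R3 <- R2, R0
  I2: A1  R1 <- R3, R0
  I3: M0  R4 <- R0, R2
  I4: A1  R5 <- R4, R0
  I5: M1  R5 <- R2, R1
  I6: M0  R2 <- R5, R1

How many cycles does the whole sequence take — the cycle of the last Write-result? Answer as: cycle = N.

cycle = 35

  I1 | 1 | 2 | 7 | 8
  I2 | 2 | 9 | 11 | 12   RAW R3: wait I1 write@8
  I3 | 9 | 10 | 15 | 16   struct: M0 busy until I1 writes@8
  I4 | 13 | 17 | 19 | 20   struct: A1 busy until I2 writes@12 · RAW R4: wait I3 write@16
  I5 | 21 | 22 | 27 | 28   WAW R5: wait I4 write@20
  I6 | 22 | 29 | 34 | 35   RAW R5: wait I5 write@28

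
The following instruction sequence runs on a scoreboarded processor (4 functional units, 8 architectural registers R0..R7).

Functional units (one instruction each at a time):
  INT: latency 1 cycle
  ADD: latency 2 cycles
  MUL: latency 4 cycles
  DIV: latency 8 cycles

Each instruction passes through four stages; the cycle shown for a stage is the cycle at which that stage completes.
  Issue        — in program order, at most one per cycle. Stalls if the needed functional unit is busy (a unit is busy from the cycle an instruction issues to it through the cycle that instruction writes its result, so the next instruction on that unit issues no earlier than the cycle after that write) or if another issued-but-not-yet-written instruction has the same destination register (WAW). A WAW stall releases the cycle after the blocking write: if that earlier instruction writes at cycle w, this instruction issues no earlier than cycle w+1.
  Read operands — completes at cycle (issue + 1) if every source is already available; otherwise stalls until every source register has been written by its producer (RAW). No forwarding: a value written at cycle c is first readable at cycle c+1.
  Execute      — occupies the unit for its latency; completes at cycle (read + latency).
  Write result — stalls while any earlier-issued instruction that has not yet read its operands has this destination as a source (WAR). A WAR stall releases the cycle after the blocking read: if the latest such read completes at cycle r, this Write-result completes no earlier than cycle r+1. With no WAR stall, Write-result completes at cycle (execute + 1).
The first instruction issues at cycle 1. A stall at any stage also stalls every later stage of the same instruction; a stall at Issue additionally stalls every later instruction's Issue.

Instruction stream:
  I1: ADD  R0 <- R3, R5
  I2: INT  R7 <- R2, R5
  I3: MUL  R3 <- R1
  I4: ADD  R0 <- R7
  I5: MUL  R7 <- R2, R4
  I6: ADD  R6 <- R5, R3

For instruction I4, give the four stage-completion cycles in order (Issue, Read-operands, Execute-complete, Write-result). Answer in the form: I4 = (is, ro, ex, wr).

I4 = (6, 7, 9, 10)

  I1 | 1 | 2 | 4 | 5
  I2 | 2 | 3 | 4 | 5
  I3 | 3 | 4 | 8 | 9
  I4 | 6 | 7 | 9 | 10   struct: ADD busy until I1 writes@5
  I5 | 10 | 11 | 15 | 16   struct: MUL busy until I3 writes@9
  I6 | 11 | 12 | 14 | 15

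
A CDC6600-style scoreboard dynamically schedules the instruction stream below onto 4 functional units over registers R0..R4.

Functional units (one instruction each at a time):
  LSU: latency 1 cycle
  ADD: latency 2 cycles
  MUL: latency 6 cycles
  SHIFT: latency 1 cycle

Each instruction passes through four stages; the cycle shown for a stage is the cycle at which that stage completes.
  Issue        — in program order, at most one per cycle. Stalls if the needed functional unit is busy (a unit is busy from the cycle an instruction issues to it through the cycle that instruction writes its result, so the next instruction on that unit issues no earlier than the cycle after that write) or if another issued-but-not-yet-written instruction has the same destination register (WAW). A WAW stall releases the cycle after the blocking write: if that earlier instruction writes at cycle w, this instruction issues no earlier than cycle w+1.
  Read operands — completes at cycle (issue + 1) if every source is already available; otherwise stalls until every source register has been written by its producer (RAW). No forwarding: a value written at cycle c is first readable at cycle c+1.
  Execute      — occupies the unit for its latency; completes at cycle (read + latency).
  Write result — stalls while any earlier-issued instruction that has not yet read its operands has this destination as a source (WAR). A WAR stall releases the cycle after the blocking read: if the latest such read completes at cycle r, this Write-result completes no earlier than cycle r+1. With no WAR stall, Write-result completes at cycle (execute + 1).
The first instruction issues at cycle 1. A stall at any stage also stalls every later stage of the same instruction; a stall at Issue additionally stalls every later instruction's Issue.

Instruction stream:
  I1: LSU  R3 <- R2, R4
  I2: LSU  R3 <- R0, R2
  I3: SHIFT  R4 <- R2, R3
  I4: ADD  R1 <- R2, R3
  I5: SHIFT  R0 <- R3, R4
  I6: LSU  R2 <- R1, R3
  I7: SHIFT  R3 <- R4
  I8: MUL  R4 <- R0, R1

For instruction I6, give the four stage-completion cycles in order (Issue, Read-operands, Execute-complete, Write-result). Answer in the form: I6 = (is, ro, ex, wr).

I6 = (13, 14, 15, 16)

  I1 | 1 | 2 | 3 | 4
  I2 | 5 | 6 | 7 | 8   struct: LSU busy until I1 writes@4
  I3 | 6 | 9 | 10 | 11   RAW R3: wait I2 write@8
  I4 | 7 | 9 | 11 | 12   RAW R3: wait I2 write@8
  I5 | 12 | 13 | 14 | 15   struct: SHIFT busy until I3 writes@11
  I6 | 13 | 14 | 15 | 16
  I7 | 16 | 17 | 18 | 19   struct: SHIFT busy until I5 writes@15
  I8 | 17 | 18 | 24 | 25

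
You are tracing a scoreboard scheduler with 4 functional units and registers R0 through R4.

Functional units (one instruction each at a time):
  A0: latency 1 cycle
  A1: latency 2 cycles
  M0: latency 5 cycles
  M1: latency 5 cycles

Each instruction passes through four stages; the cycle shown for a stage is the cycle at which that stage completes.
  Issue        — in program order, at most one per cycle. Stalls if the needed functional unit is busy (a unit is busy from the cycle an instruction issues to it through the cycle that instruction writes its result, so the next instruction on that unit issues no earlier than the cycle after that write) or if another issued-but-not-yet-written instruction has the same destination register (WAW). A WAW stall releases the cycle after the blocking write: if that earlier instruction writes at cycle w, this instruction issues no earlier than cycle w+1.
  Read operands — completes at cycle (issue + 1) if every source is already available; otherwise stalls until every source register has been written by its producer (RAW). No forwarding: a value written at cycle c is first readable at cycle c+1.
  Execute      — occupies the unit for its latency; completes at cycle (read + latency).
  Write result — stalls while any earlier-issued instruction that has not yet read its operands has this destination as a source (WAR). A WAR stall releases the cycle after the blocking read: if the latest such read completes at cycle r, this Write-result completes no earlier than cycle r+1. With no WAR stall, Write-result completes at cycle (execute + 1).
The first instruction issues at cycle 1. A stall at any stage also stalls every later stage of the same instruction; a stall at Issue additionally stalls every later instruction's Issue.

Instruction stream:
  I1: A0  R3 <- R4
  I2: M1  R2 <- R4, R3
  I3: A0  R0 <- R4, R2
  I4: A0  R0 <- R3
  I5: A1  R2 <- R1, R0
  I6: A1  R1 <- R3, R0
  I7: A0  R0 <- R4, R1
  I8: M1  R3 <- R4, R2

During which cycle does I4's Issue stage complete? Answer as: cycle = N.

t=1  issue I1 (A0)
t=2  I1 read-ops | issue I2 (M1)
t=3  I1 finished on A0
t=4  I1→R3
t=5  I2 read-ops | issue I3 (A0)
t=10  I2 finished on M1
t=11  I2→R2
t=12  I3 read-ops
t=13  I3 finished on A0
t=14  I3→R0
t=15  issue I4 (A0)
t=16  I4 read-ops | issue I5 (A1)
t=17  I4 finished on A0
t=18  I4→R0
t=19  I5 read-ops
t=21  I5 finished on A1
t=22  I5→R2
t=23  issue I6 (A1)
t=24  I6 read-ops | issue I7 (A0)
t=25  issue I8 (M1)
t=26  I6 finished on A1 | I8 read-ops
t=27  I6→R1
t=28  I7 read-ops
t=29  I7 finished on A0
t=30  I7→R0
t=31  I8 finished on M1
t=32  I8→R3

cycle = 15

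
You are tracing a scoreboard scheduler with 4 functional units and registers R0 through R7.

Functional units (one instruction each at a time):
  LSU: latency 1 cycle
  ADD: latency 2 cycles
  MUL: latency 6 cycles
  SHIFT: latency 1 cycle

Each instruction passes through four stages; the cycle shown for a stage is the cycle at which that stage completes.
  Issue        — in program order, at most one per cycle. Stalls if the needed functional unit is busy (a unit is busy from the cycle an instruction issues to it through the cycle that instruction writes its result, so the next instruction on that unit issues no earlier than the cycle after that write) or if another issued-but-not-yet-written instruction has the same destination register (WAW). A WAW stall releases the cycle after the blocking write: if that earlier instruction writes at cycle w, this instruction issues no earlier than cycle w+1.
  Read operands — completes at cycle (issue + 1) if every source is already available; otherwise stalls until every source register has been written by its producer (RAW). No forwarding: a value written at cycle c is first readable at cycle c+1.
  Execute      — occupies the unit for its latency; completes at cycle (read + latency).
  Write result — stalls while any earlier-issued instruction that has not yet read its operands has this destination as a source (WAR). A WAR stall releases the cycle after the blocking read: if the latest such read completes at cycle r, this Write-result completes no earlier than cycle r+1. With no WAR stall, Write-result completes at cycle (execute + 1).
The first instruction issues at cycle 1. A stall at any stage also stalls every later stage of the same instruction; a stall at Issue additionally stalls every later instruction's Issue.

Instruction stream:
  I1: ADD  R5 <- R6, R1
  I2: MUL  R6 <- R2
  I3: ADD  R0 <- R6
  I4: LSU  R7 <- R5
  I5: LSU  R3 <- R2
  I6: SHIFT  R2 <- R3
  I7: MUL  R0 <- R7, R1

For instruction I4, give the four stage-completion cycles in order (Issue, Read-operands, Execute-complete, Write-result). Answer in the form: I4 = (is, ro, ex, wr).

I4 = (7, 8, 9, 10)

cycle 1: issue I1 (ADD)
cycle 2: I1 read-ops, issue I2 (MUL)
cycle 3: I2 read-ops
cycle 4: I1 finished on ADD
cycle 5: I1→R5
cycle 6: issue I3 (ADD)
cycle 7: issue I4 (LSU)
cycle 8: I4 read-ops
cycle 9: I2 finished on MUL, I4 finished on LSU
cycle 10: I2→R6, I4→R7
cycle 11: I3 read-ops, issue I5 (LSU)
cycle 12: I5 read-ops, issue I6 (SHIFT)
cycle 13: I3 finished on ADD, I5 finished on LSU
cycle 14: I3→R0, I5→R3
cycle 15: I6 read-ops, issue I7 (MUL)
cycle 16: I6 finished on SHIFT, I7 read-ops
cycle 17: I6→R2
cycle 22: I7 finished on MUL
cycle 23: I7→R0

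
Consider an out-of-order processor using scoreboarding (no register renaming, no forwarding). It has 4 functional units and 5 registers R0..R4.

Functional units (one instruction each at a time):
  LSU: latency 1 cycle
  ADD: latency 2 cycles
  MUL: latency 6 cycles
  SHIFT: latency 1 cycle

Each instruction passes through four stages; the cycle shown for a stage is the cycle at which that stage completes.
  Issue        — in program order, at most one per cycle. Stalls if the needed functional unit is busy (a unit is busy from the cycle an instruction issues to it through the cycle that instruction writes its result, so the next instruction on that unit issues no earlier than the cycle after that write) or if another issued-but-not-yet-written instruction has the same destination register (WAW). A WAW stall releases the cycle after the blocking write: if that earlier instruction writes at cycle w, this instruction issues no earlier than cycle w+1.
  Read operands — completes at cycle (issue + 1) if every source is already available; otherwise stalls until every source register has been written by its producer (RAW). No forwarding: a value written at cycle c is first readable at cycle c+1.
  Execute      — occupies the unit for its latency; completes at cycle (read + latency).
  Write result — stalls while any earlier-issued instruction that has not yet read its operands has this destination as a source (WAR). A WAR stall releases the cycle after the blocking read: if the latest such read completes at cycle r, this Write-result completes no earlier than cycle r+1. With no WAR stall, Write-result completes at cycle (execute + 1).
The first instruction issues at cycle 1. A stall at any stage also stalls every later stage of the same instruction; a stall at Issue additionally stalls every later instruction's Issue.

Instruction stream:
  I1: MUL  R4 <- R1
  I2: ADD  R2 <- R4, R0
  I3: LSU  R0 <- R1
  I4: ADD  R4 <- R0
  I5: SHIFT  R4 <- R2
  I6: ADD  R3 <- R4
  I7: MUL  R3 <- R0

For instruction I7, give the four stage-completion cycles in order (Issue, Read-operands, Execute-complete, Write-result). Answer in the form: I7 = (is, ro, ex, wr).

I7 = (27, 28, 34, 35)

I1  is:1  ro:2  ex:8  wr:9
I2  is:2  ro:10  ex:12  wr:13  — RAW R4: wait I1 write@9
I3  is:3  ro:4  ex:5  wr:11  — WAR R0: wait I2 read@10
I4  is:14  ro:15  ex:17  wr:18  — struct: ADD busy until I2 writes@13
I5  is:19  ro:20  ex:21  wr:22  — WAW R4: wait I4 write@18
I6  is:20  ro:23  ex:25  wr:26  — RAW R4: wait I5 write@22
I7  is:27  ro:28  ex:34  wr:35  — WAW R3: wait I6 write@26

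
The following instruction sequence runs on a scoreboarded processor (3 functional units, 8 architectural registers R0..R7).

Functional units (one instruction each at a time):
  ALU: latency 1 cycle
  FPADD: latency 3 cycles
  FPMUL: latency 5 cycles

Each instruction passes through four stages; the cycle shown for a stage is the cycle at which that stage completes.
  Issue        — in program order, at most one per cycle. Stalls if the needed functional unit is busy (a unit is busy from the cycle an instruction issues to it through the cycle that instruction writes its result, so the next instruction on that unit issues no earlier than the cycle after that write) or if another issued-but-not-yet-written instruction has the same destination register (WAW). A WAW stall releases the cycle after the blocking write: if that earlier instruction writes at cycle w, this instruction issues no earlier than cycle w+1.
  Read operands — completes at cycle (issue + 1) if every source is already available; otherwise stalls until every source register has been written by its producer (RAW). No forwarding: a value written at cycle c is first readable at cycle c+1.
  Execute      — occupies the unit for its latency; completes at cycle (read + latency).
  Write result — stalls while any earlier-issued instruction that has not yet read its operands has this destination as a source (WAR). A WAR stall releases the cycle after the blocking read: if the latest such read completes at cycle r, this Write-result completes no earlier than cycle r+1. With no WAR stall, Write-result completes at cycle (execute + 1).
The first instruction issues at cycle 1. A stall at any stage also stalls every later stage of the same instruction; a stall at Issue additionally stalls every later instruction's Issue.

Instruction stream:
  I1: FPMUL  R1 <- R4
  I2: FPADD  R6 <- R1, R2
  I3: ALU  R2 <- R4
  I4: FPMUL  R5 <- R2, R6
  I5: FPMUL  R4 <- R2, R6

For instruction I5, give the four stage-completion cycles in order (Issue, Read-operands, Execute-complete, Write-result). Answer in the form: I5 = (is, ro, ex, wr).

[I1] 1/2/7/8
[I2] 2/9/12/13  (RAW R1: wait I1 write@8)
[I3] 3/4/5/10  (WAR R2: wait I2 read@9)
[I4] 9/14/19/20  (struct: FPMUL busy until I1 writes@8; RAW R6: wait I2 write@13)
[I5] 21/22/27/28  (struct: FPMUL busy until I4 writes@20)

I5 = (21, 22, 27, 28)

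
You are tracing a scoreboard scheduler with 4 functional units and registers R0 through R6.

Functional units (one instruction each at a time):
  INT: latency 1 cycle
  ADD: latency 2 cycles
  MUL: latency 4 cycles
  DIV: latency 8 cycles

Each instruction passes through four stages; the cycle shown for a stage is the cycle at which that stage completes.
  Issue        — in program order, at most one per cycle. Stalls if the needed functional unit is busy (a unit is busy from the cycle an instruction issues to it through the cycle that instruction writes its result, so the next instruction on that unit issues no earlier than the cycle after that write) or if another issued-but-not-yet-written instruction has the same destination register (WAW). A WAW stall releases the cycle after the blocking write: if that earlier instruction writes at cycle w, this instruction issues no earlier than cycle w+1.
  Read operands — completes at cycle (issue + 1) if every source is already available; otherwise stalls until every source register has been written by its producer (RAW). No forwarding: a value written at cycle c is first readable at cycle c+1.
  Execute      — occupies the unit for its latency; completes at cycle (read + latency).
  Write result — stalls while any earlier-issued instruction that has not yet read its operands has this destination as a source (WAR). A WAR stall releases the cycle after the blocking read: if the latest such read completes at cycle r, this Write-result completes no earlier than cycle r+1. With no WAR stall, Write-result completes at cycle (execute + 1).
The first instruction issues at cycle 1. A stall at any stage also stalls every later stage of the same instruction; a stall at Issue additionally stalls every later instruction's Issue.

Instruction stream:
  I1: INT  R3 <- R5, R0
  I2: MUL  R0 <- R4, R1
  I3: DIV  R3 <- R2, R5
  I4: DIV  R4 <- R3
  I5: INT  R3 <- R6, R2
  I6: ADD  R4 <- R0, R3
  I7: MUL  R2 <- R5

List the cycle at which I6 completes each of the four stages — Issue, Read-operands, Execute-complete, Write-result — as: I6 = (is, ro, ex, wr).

I6 = (27, 28, 30, 31)

c1: I1 issues→INT
c2: I1 reads; I2 issues→MUL
c3: I1 exec-done; I2 reads
c4: I1 writes R3
c5: I3 issues→DIV
c6: I3 reads
c7: I2 exec-done
c8: I2 writes R0
c14: I3 exec-done
c15: I3 writes R3
c16: I4 issues→DIV
c17: I4 reads; I5 issues→INT
c18: I5 reads
c19: I5 exec-done
c20: I5 writes R3
c25: I4 exec-done
c26: I4 writes R4
c27: I6 issues→ADD
c28: I6 reads; I7 issues→MUL
c29: I7 reads
c30: I6 exec-done
c31: I6 writes R4
c33: I7 exec-done
c34: I7 writes R2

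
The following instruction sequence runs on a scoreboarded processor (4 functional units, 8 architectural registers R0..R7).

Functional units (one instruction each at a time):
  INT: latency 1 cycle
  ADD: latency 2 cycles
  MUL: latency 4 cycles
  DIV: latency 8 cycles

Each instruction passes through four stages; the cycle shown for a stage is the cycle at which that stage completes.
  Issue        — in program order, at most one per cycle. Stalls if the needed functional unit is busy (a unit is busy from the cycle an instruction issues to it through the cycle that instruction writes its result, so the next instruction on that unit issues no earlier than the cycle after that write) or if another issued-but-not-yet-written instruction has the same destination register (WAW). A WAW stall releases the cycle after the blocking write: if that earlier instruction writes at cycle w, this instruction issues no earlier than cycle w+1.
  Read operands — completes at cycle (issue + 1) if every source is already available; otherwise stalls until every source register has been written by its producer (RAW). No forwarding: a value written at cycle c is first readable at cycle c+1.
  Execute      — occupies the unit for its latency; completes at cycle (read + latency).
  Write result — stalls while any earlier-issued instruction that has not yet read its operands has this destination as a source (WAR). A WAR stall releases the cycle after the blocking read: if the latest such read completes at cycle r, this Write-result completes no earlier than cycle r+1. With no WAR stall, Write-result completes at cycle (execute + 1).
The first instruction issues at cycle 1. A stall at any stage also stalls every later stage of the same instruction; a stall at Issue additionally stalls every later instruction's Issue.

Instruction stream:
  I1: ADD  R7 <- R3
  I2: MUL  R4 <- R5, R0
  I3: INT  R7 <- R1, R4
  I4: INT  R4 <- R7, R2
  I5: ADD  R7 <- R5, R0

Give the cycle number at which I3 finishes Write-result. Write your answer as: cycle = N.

cycle = 11

t=1  I1 dispatched to ADD
t=2  I1 operands ready; I2 dispatched to MUL
t=3  I2 operands ready
t=4  I1 complete
t=5  R7←I1
t=6  I3 dispatched to INT
t=7  I2 complete
t=8  R4←I2
t=9  I3 operands ready
t=10  I3 complete
t=11  R7←I3
t=12  I4 dispatched to INT
t=13  I4 operands ready; I5 dispatched to ADD
t=14  I4 complete; I5 operands ready
t=15  R4←I4
t=16  I5 complete
t=17  R7←I5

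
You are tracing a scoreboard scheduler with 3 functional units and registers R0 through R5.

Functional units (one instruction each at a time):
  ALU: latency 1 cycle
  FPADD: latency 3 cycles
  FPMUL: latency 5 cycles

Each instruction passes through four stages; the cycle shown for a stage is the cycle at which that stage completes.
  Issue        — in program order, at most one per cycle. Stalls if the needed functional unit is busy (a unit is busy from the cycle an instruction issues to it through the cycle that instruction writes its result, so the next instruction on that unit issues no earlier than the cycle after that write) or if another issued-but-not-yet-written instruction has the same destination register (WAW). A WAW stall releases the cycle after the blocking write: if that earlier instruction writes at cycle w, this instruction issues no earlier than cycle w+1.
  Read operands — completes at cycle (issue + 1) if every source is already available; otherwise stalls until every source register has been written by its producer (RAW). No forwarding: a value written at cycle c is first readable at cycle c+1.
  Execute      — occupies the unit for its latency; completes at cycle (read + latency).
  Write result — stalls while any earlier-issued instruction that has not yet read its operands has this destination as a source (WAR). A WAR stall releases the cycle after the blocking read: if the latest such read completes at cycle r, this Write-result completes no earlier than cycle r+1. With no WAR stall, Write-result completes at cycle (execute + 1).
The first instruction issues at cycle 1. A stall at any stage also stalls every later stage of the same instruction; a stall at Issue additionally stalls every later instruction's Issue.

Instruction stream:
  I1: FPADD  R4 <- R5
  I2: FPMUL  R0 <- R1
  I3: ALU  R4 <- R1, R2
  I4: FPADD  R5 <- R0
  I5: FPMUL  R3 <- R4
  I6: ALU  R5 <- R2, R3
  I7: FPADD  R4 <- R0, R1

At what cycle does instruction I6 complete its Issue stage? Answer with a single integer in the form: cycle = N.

cycle = 15

t=1  I1 issues→FPADD
t=2  I1 reads · I2 issues→FPMUL
t=3  I2 reads
t=5  I1 exec-done
t=6  I1 writes R4
t=7  I3 issues→ALU
t=8  I2 exec-done · I3 reads · I4 issues→FPADD
t=9  I2 writes R0 · I3 exec-done
t=10  I3 writes R4 · I4 reads · I5 issues→FPMUL
t=11  I5 reads
t=13  I4 exec-done
t=14  I4 writes R5
t=15  I6 issues→ALU
t=16  I5 exec-done · I7 issues→FPADD
t=17  I5 writes R3 · I7 reads
t=18  I6 reads
t=19  I6 exec-done
t=20  I6 writes R5 · I7 exec-done
t=21  I7 writes R4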